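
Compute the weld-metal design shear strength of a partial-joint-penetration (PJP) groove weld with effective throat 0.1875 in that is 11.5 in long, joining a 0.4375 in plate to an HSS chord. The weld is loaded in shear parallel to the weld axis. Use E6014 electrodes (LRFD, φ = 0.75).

E60XX → F_EXX = 60 ksi.
Effective throat (given) t_e = 0.1875 in.
A_we = 0.1875 × 11.5 = 2.156 in².
F_nw = 0.6 F_EXX = 36 ksi.
φR_n = 0.75 × 36 × 2.156 = 58.22 kip.

φR_n ≈ 58.2 kip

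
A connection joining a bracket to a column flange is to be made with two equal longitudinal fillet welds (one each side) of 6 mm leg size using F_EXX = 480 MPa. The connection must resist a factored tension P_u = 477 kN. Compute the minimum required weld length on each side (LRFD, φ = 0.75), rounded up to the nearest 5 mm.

L = 265 mm on each side

Throat t_e = 0.707 × 6 = 4.242 mm.
φr_n = 0.75 × 0.6 × 480 × 4.242 × 10⁻³ = 0.9163 kN/mm.
L_req = P_u / φr_n = 477 / 0.9163 = 520.6 mm total.
Per side: 520.6 / 2 = 260.3 mm.
Round up → use L = 265 mm on each side.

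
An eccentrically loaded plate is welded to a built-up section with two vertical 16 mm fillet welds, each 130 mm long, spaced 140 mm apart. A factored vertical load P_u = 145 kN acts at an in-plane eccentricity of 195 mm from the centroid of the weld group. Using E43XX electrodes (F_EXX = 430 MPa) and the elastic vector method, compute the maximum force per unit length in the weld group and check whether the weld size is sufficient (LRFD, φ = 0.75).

Total weld length L_w = 260 mm. Treat welds as unit-width lines.
Polar moment about centroid: J = 2[d³/12 + d(b/2)²] = 2[130³/12 + 130×70²] = 1640000 mm³.
Direct shear f_v = P/L_w = 145×10³ / 260 = 557.7 N/mm (vertical).
Torsion M = P·e = 145×10³ × 195 = 28275000 N·mm.
Critical point at (x, y) = (70, 65) from centroid. f_tx = M·y/J = 1121 N/mm; f_ty = M·x/J = 1207 N/mm.
Resultant f_max = √[f_tx² + (f_v + f_ty)²] = √[1121² + (557.7 + 1207)²] = 2090 N/mm.
Capacity per unit length: φr_n = 0.75 × 0.6 × 430 × (0.707 × 16) = 2189 N/mm.
2090 ≤ 2189 → adequate.

f_max ≈ 2090 N/mm; adequate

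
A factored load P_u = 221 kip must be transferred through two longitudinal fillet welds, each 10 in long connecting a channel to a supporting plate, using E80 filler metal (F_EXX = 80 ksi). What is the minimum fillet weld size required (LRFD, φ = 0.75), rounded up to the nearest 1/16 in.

Total weld length L = 20 in.
Required throat t_e = P_u / (φ × 0.6 F_EXX × L) = 221 / (0.75 × 0.6 × 80 × 20) = 0.3069 in.
Required leg w = t_e / 0.707 = 0.4342 in → use 7/16 in.

w = 7/16 in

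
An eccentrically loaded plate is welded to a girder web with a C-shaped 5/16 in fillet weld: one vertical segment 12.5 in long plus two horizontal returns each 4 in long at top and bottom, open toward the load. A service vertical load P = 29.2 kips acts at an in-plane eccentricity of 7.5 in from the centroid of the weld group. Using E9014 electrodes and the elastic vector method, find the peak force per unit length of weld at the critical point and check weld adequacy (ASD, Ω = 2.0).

f_max ≈ 3.91 kip/in; adequate

E90XX → F_EXX = 90 ksi.
Total weld length L_w = 20.5 in. Treat welds as unit-width lines.
Centroid: x̄ = 2×4×2 / 20.5 = 0.7805 in from the vertical weld.
Polar moment about centroid: J = I_x + I_y = [12.5³/12 + 2×4×6.25²] + [12.5×0.7805² + 2(4³/12 + 4×1.22²)] = 505.4 in³.
Direct shear f_v = P/L_w = 29.2 / 20.5 = 1.424 kip/in (vertical).
Torsion M = P·e = 29.2 × 7.5 = 219 kip·in.
Critical point at (x, y) = (3.22, 6.25) from centroid. f_tx = M·y/J = 2.708 kip/in; f_ty = M·x/J = 1.395 kip/in.
Resultant f_max = √[f_tx² + (f_v + f_ty)²] = √[2.708² + (1.424 + 1.395)²] = 3.909 kip/in.
Capacity per unit length: r_n/Ω = (1/2.0) × 0.6 × 90 × (0.707 × 0.3125) = 5.965 kip/in.
3.909 ≤ 5.965 → adequate.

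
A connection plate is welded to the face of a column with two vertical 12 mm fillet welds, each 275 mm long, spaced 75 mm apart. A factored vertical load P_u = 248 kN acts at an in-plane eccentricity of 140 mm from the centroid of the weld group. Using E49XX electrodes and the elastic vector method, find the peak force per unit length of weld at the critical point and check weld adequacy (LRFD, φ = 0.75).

E49XX → F_EXX = 490 MPa.
Total weld length L_w = 550 mm. Treat welds as unit-width lines.
Polar moment about centroid: J = 2[d³/12 + d(b/2)²] = 2[275³/12 + 275×37.5²] = 4240000 mm³.
Direct shear f_v = P/L_w = 248×10³ / 550 = 450.9 N/mm (vertical).
Torsion M = P·e = 248×10³ × 140 = 34720000 N·mm.
Critical point at (x, y) = (37.5, 137.5) from centroid. f_tx = M·y/J = 1126 N/mm; f_ty = M·x/J = 307.1 N/mm.
Resultant f_max = √[f_tx² + (f_v + f_ty)²] = √[1126² + (450.9 + 307.1)²] = 1357 N/mm.
Capacity per unit length: φr_n = 0.75 × 0.6 × 490 × (0.707 × 12) = 1871 N/mm.
1357 ≤ 1871 → adequate.

f_max ≈ 1360 N/mm; adequate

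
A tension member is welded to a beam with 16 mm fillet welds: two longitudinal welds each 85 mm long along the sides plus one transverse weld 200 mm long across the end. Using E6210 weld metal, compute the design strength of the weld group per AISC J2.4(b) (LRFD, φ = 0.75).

E62XX → F_EXX = 620 MPa.
t_e = 0.707 × 16 = 11.31 mm.
R_nwl = 0.6 × 620 × 11.31 × 170 × 10⁻³ = 715.4 kN (longitudinal, 2 welds).
R_nwt = 0.6 × 620 × 11.31 × 200 × 10⁻³ = 841.6 kN (transverse, base value).
(i) R_nwl + R_nwt = 1557 kN; (ii) 0.85 R_nwl + 1.5 R_nwt = 1870 kN.
R_n = max = 1870 kN [governs: (ii)]; φR_n = 1403 kN.

φR_n ≈ 1400 kN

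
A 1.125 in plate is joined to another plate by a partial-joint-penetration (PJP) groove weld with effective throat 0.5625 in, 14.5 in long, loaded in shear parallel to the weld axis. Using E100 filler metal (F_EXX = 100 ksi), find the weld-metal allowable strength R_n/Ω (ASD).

R_n/Ω ≈ 245 kip

Effective throat (given) t_e = 0.5625 in.
A_we = 0.5625 × 14.5 = 8.156 in².
F_nw = 0.6 F_EXX = 60 ksi.
R_n/Ω = (60 × 8.156) / 2.0 = 244.7 kip.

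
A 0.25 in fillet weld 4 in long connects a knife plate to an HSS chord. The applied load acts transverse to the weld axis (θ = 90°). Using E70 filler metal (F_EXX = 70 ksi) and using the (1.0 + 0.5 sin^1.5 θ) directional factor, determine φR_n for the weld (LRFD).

φR_n ≈ 33.4 kip

t_e = 0.707 × 0.25 = 0.1767 in; A_we = 0.1767 × 4 = 0.707 in².
Directional factor: 1.0 + 0.5 sin^1.5(90°) = 1.5.
F_nw = 0.6 × 70 × 1.5 = 63 ksi.
φR_n = 0.75 × 63 × 0.707 = 33.41 kip.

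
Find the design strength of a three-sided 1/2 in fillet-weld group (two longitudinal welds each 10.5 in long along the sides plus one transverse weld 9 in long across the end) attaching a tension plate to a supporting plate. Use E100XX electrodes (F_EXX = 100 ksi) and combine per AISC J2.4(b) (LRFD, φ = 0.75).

t_e = 0.707 × 0.5 = 0.3535 in.
R_nwl = 0.6 × 100 × 0.3535 × 21 = 445.4 kips (longitudinal, 2 welds).
R_nwt = 0.6 × 100 × 0.3535 × 9 = 190.9 kips (transverse, base value).
(i) R_nwl + R_nwt = 636.3 kips; (ii) 0.85 R_nwl + 1.5 R_nwt = 664.9 kips.
R_n = max = 664.9 kips [governs: (ii)]; φR_n = 498.7 kips.

φR_n ≈ 499 kips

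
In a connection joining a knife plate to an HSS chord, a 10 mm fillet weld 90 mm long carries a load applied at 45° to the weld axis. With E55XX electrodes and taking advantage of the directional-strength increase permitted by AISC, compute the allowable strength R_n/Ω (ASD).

E55XX → F_EXX = 550 MPa.
t_e = 0.707 × 10 = 7.07 mm; A_we = 7.07 × 90 = 636.3 mm².
Directional factor: 1.0 + 0.5 sin^1.5(45°) = 1.297.
F_nw = 0.6 × 550 × 1.297 = 428.1 MPa.
R_n/Ω = (428.1 × 636.3) / 2.0 × 10⁻³ = 136.2 kN.

R_n/Ω ≈ 136 kN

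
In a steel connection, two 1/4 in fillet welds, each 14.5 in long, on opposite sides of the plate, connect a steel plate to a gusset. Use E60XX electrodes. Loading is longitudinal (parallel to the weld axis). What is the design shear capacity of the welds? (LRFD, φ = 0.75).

φR_n ≈ 138 kips

E60XX → F_EXX = 60 ksi.
Effective throat t_e = 0.707 × 0.25 = 0.1767 in.
Total length L = 29 in; A_we = 0.1767 × 29 = 5.126 in².
F_nw = 0.6 F_EXX = 0.6 × 60 = 36 ksi.
φR_n = 0.75 × 36 × 5.126 = 138.4 kips.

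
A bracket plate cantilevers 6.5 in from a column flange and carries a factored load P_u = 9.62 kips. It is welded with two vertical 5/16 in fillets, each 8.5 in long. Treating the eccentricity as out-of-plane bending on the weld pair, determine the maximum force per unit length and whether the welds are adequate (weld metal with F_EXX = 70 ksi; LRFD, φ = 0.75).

L_w = 2 × 8.5 = 17 in; section modulus (unit throat) S = 2 × L²/6 = 24.08 in².
Direct shear f_v = P/L_w = 9.62/17 = 0.5659 kip/in.
Moment M = P × e = 9.62 × 6.5 = 62.53 kip·in; bending f_b = M/S = 2.596 kip/in.
f_max = √(f_v² + f_b²) = √(0.5659² + 2.596²) = 2.657 kip/in.
φr_n = 0.75 × 0.6 × 70 × (0.707 × 0.3125) = 6.96 kip/in → adequate.

f_max ≈ 2.66 kip/in; adequate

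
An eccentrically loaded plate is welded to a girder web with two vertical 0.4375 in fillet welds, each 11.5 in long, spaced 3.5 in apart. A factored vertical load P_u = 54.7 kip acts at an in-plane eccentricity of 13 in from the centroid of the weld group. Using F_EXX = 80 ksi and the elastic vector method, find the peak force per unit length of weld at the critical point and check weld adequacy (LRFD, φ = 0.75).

f_max ≈ 14.1 kip/in; NOT adequate

Total weld length L_w = 23 in. Treat welds as unit-width lines.
Polar moment about centroid: J = 2[d³/12 + d(b/2)²] = 2[11.5³/12 + 11.5×1.75²] = 323.9 in³.
Direct shear f_v = P/L_w = 54.7 / 23 = 2.378 kip/in (vertical).
Torsion M = P·e = 54.7 × 13 = 711.1 kip·in.
Critical point at (x, y) = (1.75, 5.75) from centroid. f_tx = M·y/J = 12.62 kip/in; f_ty = M·x/J = 3.842 kip/in.
Resultant f_max = √[f_tx² + (f_v + f_ty)²] = √[12.62² + (2.378 + 3.842)²] = 14.07 kip/in.
Capacity per unit length: φr_n = 0.75 × 0.6 × 80 × (0.707 × 0.4375) = 11.14 kip/in.
14.07 > 11.14 → NOT adequate.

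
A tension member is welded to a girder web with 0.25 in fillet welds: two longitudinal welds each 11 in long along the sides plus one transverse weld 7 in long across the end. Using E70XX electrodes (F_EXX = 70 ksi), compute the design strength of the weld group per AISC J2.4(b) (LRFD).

t_e = 0.707 × 0.25 = 0.1767 in.
R_nwl = 0.6 × 70 × 0.1767 × 22 = 163.3 kips (longitudinal, 2 welds).
R_nwt = 0.6 × 70 × 0.1767 × 7 = 51.96 kips (transverse, base value).
(i) R_nwl + R_nwt = 215.3 kips; (ii) 0.85 R_nwl + 1.5 R_nwt = 216.8 kips.
R_n = max = 216.8 kips [governs: (ii)]; φR_n = 162.6 kips.

φR_n ≈ 163 kips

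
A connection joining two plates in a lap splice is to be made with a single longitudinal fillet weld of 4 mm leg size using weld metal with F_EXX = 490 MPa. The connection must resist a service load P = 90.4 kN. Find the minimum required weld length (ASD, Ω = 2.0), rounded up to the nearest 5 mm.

L = 220 mm

Throat t_e = 0.707 × 4 = 2.828 mm.
r_n/Ω = (0.6 × 490 × 2.828) / 2.0 = 415.7 N/mm = 0.4157 kN/mm.
L_req = P / (r_n/Ω) = 90.4 / 0.4157 = 217.5 mm total.
Round up → use L = 220 mm.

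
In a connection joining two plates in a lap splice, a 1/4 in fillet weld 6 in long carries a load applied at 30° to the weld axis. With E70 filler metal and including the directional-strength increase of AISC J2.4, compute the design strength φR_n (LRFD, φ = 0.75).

E70XX → F_EXX = 70 ksi.
t_e = 0.707 × 0.25 = 0.1767 in; A_we = 0.1767 × 6 = 1.06 in².
Directional factor: 1.0 + 0.5 sin^1.5(30°) = 1.177.
F_nw = 0.6 × 70 × 1.177 = 49.42 ksi.
φR_n = 0.75 × 49.42 × 1.06 = 39.31 kip.

φR_n ≈ 39.3 kip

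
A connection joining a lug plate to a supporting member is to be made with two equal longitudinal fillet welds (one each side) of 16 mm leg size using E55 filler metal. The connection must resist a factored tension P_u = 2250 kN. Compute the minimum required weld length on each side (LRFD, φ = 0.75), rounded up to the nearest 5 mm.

L = 405 mm on each side

E55XX → F_EXX = 550 MPa.
Throat t_e = 0.707 × 16 = 11.31 mm.
φr_n = 0.75 × 0.6 × 550 × 11.31 × 10⁻³ = 2.8 kN/mm.
L_req = P_u / φr_n = 2250 / 2.8 = 803.7 mm total.
Per side: 803.7 / 2 = 401.8 mm.
Round up → use L = 405 mm on each side.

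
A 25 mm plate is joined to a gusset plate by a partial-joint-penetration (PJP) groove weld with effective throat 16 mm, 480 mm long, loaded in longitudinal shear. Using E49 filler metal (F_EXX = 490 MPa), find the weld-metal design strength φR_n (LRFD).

Effective throat (given) t_e = 16 mm.
A_we = 16 × 480 = 7680 mm².
F_nw = 0.6 F_EXX = 294 MPa.
φR_n = 0.75 × 294 × 7680 × 10⁻³ = 1693 kN.

φR_n ≈ 1690 kN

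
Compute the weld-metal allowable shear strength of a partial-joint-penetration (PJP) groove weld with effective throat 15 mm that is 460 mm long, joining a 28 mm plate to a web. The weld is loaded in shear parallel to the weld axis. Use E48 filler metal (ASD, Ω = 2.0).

R_n/Ω ≈ 994 kN

E48XX → F_EXX = 480 MPa.
Effective throat (given) t_e = 15 mm.
A_we = 15 × 460 = 6900 mm².
F_nw = 0.6 F_EXX = 288 MPa.
R_n/Ω = (288 × 6900) / 2.0 × 10⁻³ = 993.6 kN.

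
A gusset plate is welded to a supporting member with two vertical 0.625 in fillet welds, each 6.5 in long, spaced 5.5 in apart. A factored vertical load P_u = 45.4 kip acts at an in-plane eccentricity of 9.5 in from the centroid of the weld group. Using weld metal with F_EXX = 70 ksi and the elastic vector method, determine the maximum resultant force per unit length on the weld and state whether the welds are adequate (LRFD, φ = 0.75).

Total weld length L_w = 13 in. Treat welds as unit-width lines.
Polar moment about centroid: J = 2[d³/12 + d(b/2)²] = 2[6.5³/12 + 6.5×2.75²] = 144.1 in³.
Direct shear f_v = P/L_w = 45.4 / 13 = 3.492 kip/in (vertical).
Torsion M = P·e = 45.4 × 9.5 = 431.3 kip·in.
Critical point at (x, y) = (2.75, 3.25) from centroid. f_tx = M·y/J = 9.729 kip/in; f_ty = M·x/J = 8.232 kip/in.
Resultant f_max = √[f_tx² + (f_v + f_ty)²] = √[9.729² + (3.492 + 8.232)²] = 15.23 kip/in.
Capacity per unit length: φr_n = 0.75 × 0.6 × 70 × (0.707 × 0.625) = 13.92 kip/in.
15.23 > 13.92 → NOT adequate.

f_max ≈ 15.2 kip/in; NOT adequate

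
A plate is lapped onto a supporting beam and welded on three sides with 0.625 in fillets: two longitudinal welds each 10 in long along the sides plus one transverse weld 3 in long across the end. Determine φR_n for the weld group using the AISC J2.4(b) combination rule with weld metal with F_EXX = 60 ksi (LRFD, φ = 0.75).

φR_n ≈ 274 kip

t_e = 0.707 × 0.625 = 0.4419 in.
R_nwl = 0.6 × 60 × 0.4419 × 20 = 318.1 kip (longitudinal, 2 welds).
R_nwt = 0.6 × 60 × 0.4419 × 3 = 47.72 kip (transverse, base value).
(i) R_nwl + R_nwt = 365.9 kip; (ii) 0.85 R_nwl + 1.5 R_nwt = 342 kip.
R_n = max = 365.9 kip [governs: (i)]; φR_n = 274.4 kip.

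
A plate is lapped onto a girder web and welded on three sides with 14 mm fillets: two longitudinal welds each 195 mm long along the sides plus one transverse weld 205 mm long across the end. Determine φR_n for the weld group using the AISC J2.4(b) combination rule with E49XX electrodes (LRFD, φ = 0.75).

E49XX → F_EXX = 490 MPa.
t_e = 0.707 × 14 = 9.898 mm.
R_nwl = 0.6 × 490 × 9.898 × 390 × 10⁻³ = 1135 kN (longitudinal, 2 welds).
R_nwt = 0.6 × 490 × 9.898 × 205 × 10⁻³ = 596.6 kN (transverse, base value).
(i) R_nwl + R_nwt = 1731 kN; (ii) 0.85 R_nwl + 1.5 R_nwt = 1859 kN.
R_n = max = 1859 kN [governs: (ii)]; φR_n = 1395 kN.

φR_n ≈ 1390 kN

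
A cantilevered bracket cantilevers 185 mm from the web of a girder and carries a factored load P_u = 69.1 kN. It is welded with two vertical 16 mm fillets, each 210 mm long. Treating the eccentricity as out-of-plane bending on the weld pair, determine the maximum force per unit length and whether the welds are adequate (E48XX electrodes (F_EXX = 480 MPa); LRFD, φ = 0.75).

L_w = 2 × 210 = 420 mm; section modulus (unit throat) S = 2 × L²/6 = 14700 mm².
Direct shear f_v = P/L_w = 69.1×10³/420 = 164.5 N/mm.
Moment M = P × e = 69.1×10³ × 185 = 12784000 N·mm; bending f_b = M/S = 869.6 N/mm.
f_max = √(f_v² + f_b²) = √(164.5² + 869.6²) = 885.1 N/mm.
φr_n = 0.75 × 0.6 × 480 × (0.707 × 16) = 2443 N/mm → adequate.

f_max ≈ 885 N/mm; adequate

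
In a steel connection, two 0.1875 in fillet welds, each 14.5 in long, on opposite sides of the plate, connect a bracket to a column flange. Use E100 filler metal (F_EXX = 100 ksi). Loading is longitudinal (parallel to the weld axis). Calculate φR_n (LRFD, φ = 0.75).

φR_n ≈ 173 kips

Effective throat t_e = 0.707 × 0.1875 = 0.1326 in.
Total length L = 29 in; A_we = 0.1326 × 29 = 3.844 in².
F_nw = 0.6 F_EXX = 0.6 × 100 = 60 ksi.
φR_n = 0.75 × 60 × 3.844 = 173 kips.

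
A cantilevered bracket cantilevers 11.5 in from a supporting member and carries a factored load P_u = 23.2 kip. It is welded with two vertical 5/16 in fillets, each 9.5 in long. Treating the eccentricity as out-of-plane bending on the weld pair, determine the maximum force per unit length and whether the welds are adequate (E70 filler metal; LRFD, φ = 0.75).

f_max ≈ 8.95 kip/in; NOT adequate

E70XX → F_EXX = 70 ksi.
L_w = 2 × 9.5 = 19 in; section modulus (unit throat) S = 2 × L²/6 = 30.08 in².
Direct shear f_v = P/L_w = 23.2/19 = 1.221 kip/in.
Moment M = P × e = 23.2 × 11.5 = 266.8 kip·in; bending f_b = M/S = 8.869 kip/in.
f_max = √(f_v² + f_b²) = √(1.221² + 8.869²) = 8.952 kip/in.
φr_n = 0.75 × 0.6 × 70 × (0.707 × 0.3125) = 6.96 kip/in → NOT adequate.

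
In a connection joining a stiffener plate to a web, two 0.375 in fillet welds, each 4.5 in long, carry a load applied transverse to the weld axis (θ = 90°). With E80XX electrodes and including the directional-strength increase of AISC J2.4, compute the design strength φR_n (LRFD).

φR_n ≈ 129 kips

E80XX → F_EXX = 80 ksi.
t_e = 0.707 × 0.375 = 0.2651 in; A_we = 0.2651 × 9 = 2.386 in².
Directional factor: 1.0 + 0.5 sin^1.5(90°) = 1.5.
F_nw = 0.6 × 80 × 1.5 = 72 ksi.
φR_n = 0.75 × 72 × 2.386 = 128.9 kips.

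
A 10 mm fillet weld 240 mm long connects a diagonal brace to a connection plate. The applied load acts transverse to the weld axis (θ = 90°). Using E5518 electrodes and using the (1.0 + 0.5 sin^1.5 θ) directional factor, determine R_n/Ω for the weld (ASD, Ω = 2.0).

E55XX → F_EXX = 550 MPa.
t_e = 0.707 × 10 = 7.07 mm; A_we = 7.07 × 240 = 1697 mm².
Directional factor: 1.0 + 0.5 sin^1.5(90°) = 1.5.
F_nw = 0.6 × 550 × 1.5 = 495 MPa.
R_n/Ω = (495 × 1697) / 2.0 × 10⁻³ = 420 kN.

R_n/Ω ≈ 420 kN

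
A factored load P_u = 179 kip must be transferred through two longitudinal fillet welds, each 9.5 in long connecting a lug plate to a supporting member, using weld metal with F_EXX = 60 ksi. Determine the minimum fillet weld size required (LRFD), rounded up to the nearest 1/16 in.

Total weld length L = 19 in.
Required throat t_e = P_u / (φ × 0.6 F_EXX × L) = 179 / (0.75 × 0.6 × 60 × 19) = 0.3489 in.
Required leg w = t_e / 0.707 = 0.4935 in → use 1/2 in.

w = 1/2 in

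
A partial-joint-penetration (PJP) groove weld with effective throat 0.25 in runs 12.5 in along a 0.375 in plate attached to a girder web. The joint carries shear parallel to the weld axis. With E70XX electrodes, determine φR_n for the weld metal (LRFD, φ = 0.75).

φR_n ≈ 98.4 kip

E70XX → F_EXX = 70 ksi.
Effective throat (given) t_e = 0.25 in.
A_we = 0.25 × 12.5 = 3.125 in².
F_nw = 0.6 F_EXX = 42 ksi.
φR_n = 0.75 × 42 × 3.125 = 98.44 kip.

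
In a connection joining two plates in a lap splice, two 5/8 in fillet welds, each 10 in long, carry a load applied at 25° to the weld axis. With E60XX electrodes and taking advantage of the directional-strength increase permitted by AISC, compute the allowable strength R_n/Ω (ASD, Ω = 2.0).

R_n/Ω ≈ 181 kip

E60XX → F_EXX = 60 ksi.
t_e = 0.707 × 0.625 = 0.4419 in; A_we = 0.4419 × 20 = 8.837 in².
Directional factor: 1.0 + 0.5 sin^1.5(25°) = 1.137.
F_nw = 0.6 × 60 × 1.137 = 40.95 ksi.
R_n/Ω = (40.95 × 8.837) / 2.0 = 180.9 kip.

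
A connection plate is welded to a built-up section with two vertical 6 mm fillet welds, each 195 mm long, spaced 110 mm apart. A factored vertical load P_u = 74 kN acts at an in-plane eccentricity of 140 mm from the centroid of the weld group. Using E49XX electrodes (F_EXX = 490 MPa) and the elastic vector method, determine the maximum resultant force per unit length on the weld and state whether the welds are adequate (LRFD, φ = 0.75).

Total weld length L_w = 390 mm. Treat welds as unit-width lines.
Polar moment about centroid: J = 2[d³/12 + d(b/2)²] = 2[195³/12 + 195×55²] = 2416000 mm³.
Direct shear f_v = P/L_w = 74×10³ / 390 = 189.7 N/mm (vertical).
Torsion M = P·e = 74×10³ × 140 = 10360000 N·mm.
Critical point at (x, y) = (55, 97.5) from centroid. f_tx = M·y/J = 418.2 N/mm; f_ty = M·x/J = 235.9 N/mm.
Resultant f_max = √[f_tx² + (f_v + f_ty)²] = √[418.2² + (189.7 + 235.9)²] = 596.7 N/mm.
Capacity per unit length: φr_n = 0.75 × 0.6 × 490 × (0.707 × 6) = 935.4 N/mm.
596.7 ≤ 935.4 → adequate.

f_max ≈ 597 N/mm; adequate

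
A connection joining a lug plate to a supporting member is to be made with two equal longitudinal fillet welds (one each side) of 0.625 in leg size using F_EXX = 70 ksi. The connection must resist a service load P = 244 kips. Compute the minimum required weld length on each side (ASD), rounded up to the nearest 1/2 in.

L = 13.5 in on each side

Throat t_e = 0.707 × 0.625 = 0.4419 in.
r_n/Ω = (0.6 × 70 × 0.4419) / 2.0 = 9.279 kip/in.
L_req = P / (r_n/Ω) = 244 / 9.279 = 26.29 in total.
Per side: 26.29 / 2 = 13.15 in.
Round up → use L = 13.5 in on each side.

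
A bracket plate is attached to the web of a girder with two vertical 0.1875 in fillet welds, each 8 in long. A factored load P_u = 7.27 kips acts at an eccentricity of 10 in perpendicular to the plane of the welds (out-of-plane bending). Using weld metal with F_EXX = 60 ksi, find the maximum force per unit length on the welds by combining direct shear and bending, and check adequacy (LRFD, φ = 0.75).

f_max ≈ 3.44 kip/in; adequate

L_w = 2 × 8 = 16 in; section modulus (unit throat) S = 2 × L²/6 = 21.33 in².
Direct shear f_v = P/L_w = 7.27/16 = 0.4544 kip/in.
Moment M = P × e = 7.27 × 10 = 72.7 kip·in; bending f_b = M/S = 3.408 kip/in.
f_max = √(f_v² + f_b²) = √(0.4544² + 3.408²) = 3.438 kip/in.
φr_n = 0.75 × 0.6 × 60 × (0.707 × 0.1875) = 3.579 kip/in → adequate.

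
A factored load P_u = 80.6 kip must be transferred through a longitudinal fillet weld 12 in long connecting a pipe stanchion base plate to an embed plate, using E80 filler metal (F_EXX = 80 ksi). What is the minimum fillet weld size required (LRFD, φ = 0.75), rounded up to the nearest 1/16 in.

w = 5/16 in

Total weld length L = 12 in.
Required throat t_e = P_u / (φ × 0.6 F_EXX × L) = 80.6 / (0.75 × 0.6 × 80 × 12) = 0.1866 in.
Required leg w = t_e / 0.707 = 0.2639 in → use 5/16 in.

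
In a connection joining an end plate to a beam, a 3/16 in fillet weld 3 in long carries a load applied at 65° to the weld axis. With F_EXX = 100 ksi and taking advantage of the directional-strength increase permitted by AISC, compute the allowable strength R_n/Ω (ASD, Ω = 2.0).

t_e = 0.707 × 0.1875 = 0.1326 in; A_we = 0.1326 × 3 = 0.3977 in².
Directional factor: 1.0 + 0.5 sin^1.5(65°) = 1.431.
F_nw = 0.6 × 100 × 1.431 = 85.88 ksi.
R_n/Ω = (85.88 × 0.3977) / 2.0 = 17.08 kips.

R_n/Ω ≈ 17.1 kips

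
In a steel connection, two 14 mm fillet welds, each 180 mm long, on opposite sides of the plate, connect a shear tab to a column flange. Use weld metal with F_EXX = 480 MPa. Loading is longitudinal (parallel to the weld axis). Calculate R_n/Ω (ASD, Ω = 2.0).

R_n/Ω ≈ 513 kN

Effective throat t_e = 0.707 × 14 = 9.898 mm.
Total length L = 360 mm; A_we = 9.898 × 360 = 3563 mm².
F_nw = 0.6 F_EXX = 0.6 × 480 = 288 MPa.
R_n = 288 × 3563 × 10⁻³ = 1026 kN; R_n/Ω = 1026/2.0 = 513.1 kN.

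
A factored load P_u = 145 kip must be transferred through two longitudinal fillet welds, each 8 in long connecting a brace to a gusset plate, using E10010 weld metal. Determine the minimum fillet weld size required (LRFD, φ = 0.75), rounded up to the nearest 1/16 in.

w = 5/16 in

E100XX → F_EXX = 100 ksi.
Total weld length L = 16 in.
Required throat t_e = P_u / (φ × 0.6 F_EXX × L) = 145 / (0.75 × 0.6 × 100 × 16) = 0.2014 in.
Required leg w = t_e / 0.707 = 0.2848 in → use 5/16 in.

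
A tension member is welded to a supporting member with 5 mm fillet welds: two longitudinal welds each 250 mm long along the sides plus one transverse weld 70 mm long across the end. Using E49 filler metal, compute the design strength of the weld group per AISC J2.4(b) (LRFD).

E49XX → F_EXX = 490 MPa.
t_e = 0.707 × 5 = 3.535 mm.
R_nwl = 0.6 × 490 × 3.535 × 500 × 10⁻³ = 519.6 kN (longitudinal, 2 welds).
R_nwt = 0.6 × 490 × 3.535 × 70 × 10⁻³ = 72.75 kN (transverse, base value).
(i) R_nwl + R_nwt = 592.4 kN; (ii) 0.85 R_nwl + 1.5 R_nwt = 550.8 kN.
R_n = max = 592.4 kN [governs: (i)]; φR_n = 444.3 kN.

φR_n ≈ 444 kN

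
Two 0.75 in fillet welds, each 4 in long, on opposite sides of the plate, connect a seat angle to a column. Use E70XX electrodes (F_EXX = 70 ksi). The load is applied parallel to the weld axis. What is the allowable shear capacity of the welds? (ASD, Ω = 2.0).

R_n/Ω ≈ 89.1 kips

Effective throat t_e = 0.707 × 0.75 = 0.5302 in.
Total length L = 8 in; A_we = 0.5302 × 8 = 4.242 in².
F_nw = 0.6 F_EXX = 0.6 × 70 = 42 ksi.
R_n = 42 × 4.242 = 178.2 kips; R_n/Ω = 178.2/2.0 = 89.08 kips.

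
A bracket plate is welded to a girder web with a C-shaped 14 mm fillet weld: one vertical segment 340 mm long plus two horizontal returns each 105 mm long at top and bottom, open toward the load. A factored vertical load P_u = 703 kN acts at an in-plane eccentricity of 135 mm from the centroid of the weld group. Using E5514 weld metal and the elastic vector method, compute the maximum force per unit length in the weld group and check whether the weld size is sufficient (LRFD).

f_max ≈ 2650 N/mm; NOT adequate

E55XX → F_EXX = 550 MPa.
Total weld length L_w = 550 mm. Treat welds as unit-width lines.
Centroid: x̄ = 2×105×52.5 / 550 = 20.05 mm from the vertical weld.
Polar moment about centroid: J = I_x + I_y = [340³/12 + 2×105×170²] + [340×20.05² + 2(105³/12 + 105×32.45²)] = 9895000 mm³.
Direct shear f_v = P/L_w = 703×10³ / 550 = 1278 N/mm (vertical).
Torsion M = P·e = 703×10³ × 135 = 94905000 N·mm.
Critical point at (x, y) = (84.95, 170) from centroid. f_tx = M·y/J = 1630 N/mm; f_ty = M·x/J = 814.8 N/mm.
Resultant f_max = √[f_tx² + (f_v + f_ty)²] = √[1630² + (1278 + 814.8)²] = 2653 N/mm.
Capacity per unit length: φr_n = 0.75 × 0.6 × 550 × (0.707 × 14) = 2450 N/mm.
2653 > 2450 → NOT adequate.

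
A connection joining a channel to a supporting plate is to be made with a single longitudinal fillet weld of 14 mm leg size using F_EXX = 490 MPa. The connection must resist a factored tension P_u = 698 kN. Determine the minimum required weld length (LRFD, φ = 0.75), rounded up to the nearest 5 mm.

L = 320 mm

Throat t_e = 0.707 × 14 = 9.898 mm.
φr_n = 0.75 × 0.6 × 490 × 9.898 × 10⁻³ = 2.183 kN/mm.
L_req = P_u / φr_n = 698 / 2.183 = 319.8 mm total.
Round up → use L = 320 mm.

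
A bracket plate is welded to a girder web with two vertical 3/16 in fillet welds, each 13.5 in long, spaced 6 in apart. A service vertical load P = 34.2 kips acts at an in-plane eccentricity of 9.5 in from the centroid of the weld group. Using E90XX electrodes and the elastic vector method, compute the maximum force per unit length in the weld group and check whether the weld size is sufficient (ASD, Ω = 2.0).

E90XX → F_EXX = 90 ksi.
Total weld length L_w = 27 in. Treat welds as unit-width lines.
Polar moment about centroid: J = 2[d³/12 + d(b/2)²] = 2[13.5³/12 + 13.5×3²] = 653.1 in³.
Direct shear f_v = P/L_w = 34.2 / 27 = 1.267 kip/in (vertical).
Torsion M = P·e = 34.2 × 9.5 = 324.9 kip·in.
Critical point at (x, y) = (3, 6.75) from centroid. f_tx = M·y/J = 3.358 kip/in; f_ty = M·x/J = 1.493 kip/in.
Resultant f_max = √[f_tx² + (f_v + f_ty)²] = √[3.358² + (1.267 + 1.493)²] = 4.346 kip/in.
Capacity per unit length: r_n/Ω = (1/2.0) × 0.6 × 90 × (0.707 × 0.1875) = 3.579 kip/in.
4.346 > 3.579 → NOT adequate.

f_max ≈ 4.35 kip/in; NOT adequate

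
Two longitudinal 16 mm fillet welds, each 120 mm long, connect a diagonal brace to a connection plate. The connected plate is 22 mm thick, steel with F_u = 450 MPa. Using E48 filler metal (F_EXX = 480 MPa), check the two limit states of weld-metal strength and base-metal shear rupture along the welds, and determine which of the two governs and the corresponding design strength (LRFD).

φR_n ≈ 586 kN (weld metal governs)

t_e = 0.707 × 16 = 11.31 mm; L = 240 mm.
Weld metal: φR_n = 0.75 × 0.6 × 480 × 11.31 × 240 × 10⁻³ = 586.4 kN.
Base metal (shear rupture): φR_n = 0.75 × 0.6 × 450 × 22 × 240 × 10⁻³ = 1069 kN.
Governing: weld metal.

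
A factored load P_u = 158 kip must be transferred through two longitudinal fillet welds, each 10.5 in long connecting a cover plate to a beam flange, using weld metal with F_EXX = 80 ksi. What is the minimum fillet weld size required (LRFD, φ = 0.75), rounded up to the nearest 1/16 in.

w = 5/16 in

Total weld length L = 21 in.
Required throat t_e = P_u / (φ × 0.6 F_EXX × L) = 158 / (0.75 × 0.6 × 80 × 21) = 0.209 in.
Required leg w = t_e / 0.707 = 0.2956 in → use 5/16 in.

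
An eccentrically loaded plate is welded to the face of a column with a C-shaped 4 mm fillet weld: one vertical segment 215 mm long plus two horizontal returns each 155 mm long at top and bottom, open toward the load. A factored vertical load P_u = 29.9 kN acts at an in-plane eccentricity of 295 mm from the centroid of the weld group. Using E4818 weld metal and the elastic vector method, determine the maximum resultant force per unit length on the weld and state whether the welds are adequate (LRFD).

E48XX → F_EXX = 480 MPa.
Total weld length L_w = 525 mm. Treat welds as unit-width lines.
Centroid: x̄ = 2×155×77.5 / 525 = 45.76 mm from the vertical weld.
Polar moment about centroid: J = I_x + I_y = [215³/12 + 2×155×107.5²] + [215×45.76² + 2(155³/12 + 155×31.74²)] = 5794000 mm³.
Direct shear f_v = P/L_w = 29.9×10³ / 525 = 56.95 N/mm (vertical).
Torsion M = P·e = 29.9×10³ × 295 = 8820500 N·mm.
Critical point at (x, y) = (109.2, 107.5) from centroid. f_tx = M·y/J = 163.7 N/mm; f_ty = M·x/J = 166.3 N/mm.
Resultant f_max = √[f_tx² + (f_v + f_ty)²] = √[163.7² + (56.95 + 166.3)²] = 276.8 N/mm.
Capacity per unit length: φr_n = 0.75 × 0.6 × 480 × (0.707 × 4) = 610.8 N/mm.
276.8 ≤ 610.8 → adequate.

f_max ≈ 277 N/mm; adequate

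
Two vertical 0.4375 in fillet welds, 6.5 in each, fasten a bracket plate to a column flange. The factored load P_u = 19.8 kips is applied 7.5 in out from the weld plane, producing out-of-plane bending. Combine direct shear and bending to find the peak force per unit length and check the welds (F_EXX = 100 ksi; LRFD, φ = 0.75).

L_w = 2 × 6.5 = 13 in; section modulus (unit throat) S = 2 × L²/6 = 14.08 in².
Direct shear f_v = P/L_w = 19.8/13 = 1.523 kip/in.
Moment M = P × e = 19.8 × 7.5 = 148.5 kip·in; bending f_b = M/S = 10.54 kip/in.
f_max = √(f_v² + f_b²) = √(1.523² + 10.54²) = 10.65 kip/in.
φr_n = 0.75 × 0.6 × 100 × (0.707 × 0.4375) = 13.92 kip/in → adequate.

f_max ≈ 10.7 kip/in; adequate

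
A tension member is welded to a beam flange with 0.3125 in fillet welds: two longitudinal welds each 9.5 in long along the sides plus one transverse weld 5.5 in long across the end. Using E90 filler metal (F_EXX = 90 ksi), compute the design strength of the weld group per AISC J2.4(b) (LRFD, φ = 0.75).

t_e = 0.707 × 0.3125 = 0.2209 in.
R_nwl = 0.6 × 90 × 0.2209 × 19 = 226.7 kips (longitudinal, 2 welds).
R_nwt = 0.6 × 90 × 0.2209 × 5.5 = 65.62 kips (transverse, base value).
(i) R_nwl + R_nwt = 292.3 kips; (ii) 0.85 R_nwl + 1.5 R_nwt = 291.1 kips.
R_n = max = 292.3 kips [governs: (i)]; φR_n = 219.2 kips.

φR_n ≈ 219 kips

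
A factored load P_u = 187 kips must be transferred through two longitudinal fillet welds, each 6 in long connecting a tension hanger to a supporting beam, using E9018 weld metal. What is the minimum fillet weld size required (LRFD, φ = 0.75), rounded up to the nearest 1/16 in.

w = 9/16 in

E90XX → F_EXX = 90 ksi.
Total weld length L = 12 in.
Required throat t_e = P_u / (φ × 0.6 F_EXX × L) = 187 / (0.75 × 0.6 × 90 × 12) = 0.3848 in.
Required leg w = t_e / 0.707 = 0.5442 in → use 9/16 in.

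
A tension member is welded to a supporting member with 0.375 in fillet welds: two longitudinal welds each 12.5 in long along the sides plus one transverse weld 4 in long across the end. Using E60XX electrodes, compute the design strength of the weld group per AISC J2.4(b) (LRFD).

E60XX → F_EXX = 60 ksi.
t_e = 0.707 × 0.375 = 0.2651 in.
R_nwl = 0.6 × 60 × 0.2651 × 25 = 238.6 kips (longitudinal, 2 welds).
R_nwt = 0.6 × 60 × 0.2651 × 4 = 38.18 kips (transverse, base value).
(i) R_nwl + R_nwt = 276.8 kips; (ii) 0.85 R_nwl + 1.5 R_nwt = 260.1 kips.
R_n = max = 276.8 kips [governs: (i)]; φR_n = 207.6 kips.

φR_n ≈ 208 kips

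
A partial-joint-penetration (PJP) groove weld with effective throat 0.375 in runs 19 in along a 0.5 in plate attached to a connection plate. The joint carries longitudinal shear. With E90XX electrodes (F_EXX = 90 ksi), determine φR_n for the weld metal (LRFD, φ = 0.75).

φR_n ≈ 289 kips

Effective throat (given) t_e = 0.375 in.
A_we = 0.375 × 19 = 7.125 in².
F_nw = 0.6 F_EXX = 54 ksi.
φR_n = 0.75 × 54 × 7.125 = 288.6 kips.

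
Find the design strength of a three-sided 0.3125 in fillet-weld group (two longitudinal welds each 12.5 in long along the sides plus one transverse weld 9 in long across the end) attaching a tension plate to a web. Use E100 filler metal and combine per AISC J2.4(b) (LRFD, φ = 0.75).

φR_n ≈ 345 kips

E100XX → F_EXX = 100 ksi.
t_e = 0.707 × 0.3125 = 0.2209 in.
R_nwl = 0.6 × 100 × 0.2209 × 25 = 331.4 kips (longitudinal, 2 welds).
R_nwt = 0.6 × 100 × 0.2209 × 9 = 119.3 kips (transverse, base value).
(i) R_nwl + R_nwt = 450.7 kips; (ii) 0.85 R_nwl + 1.5 R_nwt = 460.7 kips.
R_n = max = 460.7 kips [governs: (ii)]; φR_n = 345.5 kips.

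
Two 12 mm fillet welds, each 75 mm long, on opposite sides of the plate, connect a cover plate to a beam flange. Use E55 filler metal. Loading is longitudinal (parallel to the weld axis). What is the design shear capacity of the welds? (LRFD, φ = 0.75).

φR_n ≈ 315 kN

E55XX → F_EXX = 550 MPa.
Effective throat t_e = 0.707 × 12 = 8.484 mm.
Total length L = 150 mm; A_we = 8.484 × 150 = 1273 mm².
F_nw = 0.6 F_EXX = 0.6 × 550 = 330 MPa.
φR_n = 0.75 × 330 × 1273 × 10⁻³ = 315 kN.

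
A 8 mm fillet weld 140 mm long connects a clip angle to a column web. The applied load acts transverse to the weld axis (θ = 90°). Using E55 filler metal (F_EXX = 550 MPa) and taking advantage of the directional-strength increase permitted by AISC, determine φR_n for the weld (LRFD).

φR_n ≈ 294 kN

t_e = 0.707 × 8 = 5.656 mm; A_we = 5.656 × 140 = 791.8 mm².
Directional factor: 1.0 + 0.5 sin^1.5(90°) = 1.5.
F_nw = 0.6 × 550 × 1.5 = 495 MPa.
φR_n = 0.75 × 495 × 791.8 × 10⁻³ = 294 kN.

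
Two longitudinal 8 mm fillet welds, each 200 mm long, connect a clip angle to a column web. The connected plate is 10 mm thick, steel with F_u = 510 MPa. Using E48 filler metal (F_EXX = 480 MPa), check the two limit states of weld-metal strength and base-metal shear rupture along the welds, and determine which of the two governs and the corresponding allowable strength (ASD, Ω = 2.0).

R_n/Ω ≈ 326 kN (weld metal governs)

t_e = 0.707 × 8 = 5.656 mm; L = 400 mm.
Weld metal: R_n/Ω = (1/2.0) × 0.6 × 480 × 5.656 × 400 × 10⁻³ = 325.8 kN.
Base metal (shear rupture): R_n/Ω = (1/2.0) × 0.6 × 510 × 10 × 400 × 10⁻³ = 612 kN.
Governing: weld metal.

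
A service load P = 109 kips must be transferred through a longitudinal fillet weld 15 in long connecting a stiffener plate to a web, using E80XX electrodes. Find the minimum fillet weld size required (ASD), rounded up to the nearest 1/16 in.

E80XX → F_EXX = 80 ksi.
Total weld length L = 15 in.
Required throat t_e = P × Ω / (0.6 F_EXX × L) = 109 × 2.0 / (0.6 × 80 × 15) = 0.3028 in.
Required leg w = t_e / 0.707 = 0.4283 in → use 7/16 in.

w = 7/16 in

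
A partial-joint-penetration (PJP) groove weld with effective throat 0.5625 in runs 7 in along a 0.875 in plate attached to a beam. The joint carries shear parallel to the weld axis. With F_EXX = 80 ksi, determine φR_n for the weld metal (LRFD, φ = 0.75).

φR_n ≈ 142 kips

Effective throat (given) t_e = 0.5625 in.
A_we = 0.5625 × 7 = 3.938 in².
F_nw = 0.6 F_EXX = 48 ksi.
φR_n = 0.75 × 48 × 3.938 = 141.8 kips.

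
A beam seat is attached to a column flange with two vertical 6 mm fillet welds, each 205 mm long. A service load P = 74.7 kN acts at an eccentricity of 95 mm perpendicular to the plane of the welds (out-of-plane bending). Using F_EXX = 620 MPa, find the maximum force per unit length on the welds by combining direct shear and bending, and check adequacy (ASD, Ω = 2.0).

L_w = 2 × 205 = 410 mm; section modulus (unit throat) S = 2 × L²/6 = 14010 mm².
Direct shear f_v = P/L_w = 74.7×10³/410 = 182.2 N/mm.
Moment M = P × e = 74.7×10³ × 95 = 7096500 N·mm; bending f_b = M/S = 506.6 N/mm.
f_max = √(f_v² + f_b²) = √(182.2² + 506.6²) = 538.4 N/mm.
r_n/Ω = (1/2.0) × 0.6 × 620 × (0.707 × 6) = 789 N/mm → adequate.

f_max ≈ 538 N/mm; adequate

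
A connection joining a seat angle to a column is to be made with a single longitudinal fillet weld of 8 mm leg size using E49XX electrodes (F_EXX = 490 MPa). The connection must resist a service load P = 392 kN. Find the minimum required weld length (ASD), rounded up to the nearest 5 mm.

Throat t_e = 0.707 × 8 = 5.656 mm.
r_n/Ω = (0.6 × 490 × 5.656) / 2.0 = 831.4 N/mm = 0.8314 kN/mm.
L_req = P / (r_n/Ω) = 392 / 0.8314 = 471.5 mm total.
Round up → use L = 475 mm.

L = 475 mm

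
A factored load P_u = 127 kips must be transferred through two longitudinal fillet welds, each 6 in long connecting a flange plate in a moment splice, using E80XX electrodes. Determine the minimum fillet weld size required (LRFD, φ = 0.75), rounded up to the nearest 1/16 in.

E80XX → F_EXX = 80 ksi.
Total weld length L = 12 in.
Required throat t_e = P_u / (φ × 0.6 F_EXX × L) = 127 / (0.75 × 0.6 × 80 × 12) = 0.294 in.
Required leg w = t_e / 0.707 = 0.4158 in → use 7/16 in.

w = 7/16 in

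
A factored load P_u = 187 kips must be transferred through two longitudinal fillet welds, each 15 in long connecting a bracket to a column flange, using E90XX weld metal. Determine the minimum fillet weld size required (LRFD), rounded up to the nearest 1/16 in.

w = 1/4 in

E90XX → F_EXX = 90 ksi.
Total weld length L = 30 in.
Required throat t_e = P_u / (φ × 0.6 F_EXX × L) = 187 / (0.75 × 0.6 × 90 × 30) = 0.1539 in.
Required leg w = t_e / 0.707 = 0.2177 in → use 1/4 in.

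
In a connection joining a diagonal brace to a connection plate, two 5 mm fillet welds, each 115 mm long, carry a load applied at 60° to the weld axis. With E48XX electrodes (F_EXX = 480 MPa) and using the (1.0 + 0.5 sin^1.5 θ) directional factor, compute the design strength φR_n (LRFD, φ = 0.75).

φR_n ≈ 246 kN

t_e = 0.707 × 5 = 3.535 mm; A_we = 3.535 × 230 = 813 mm².
Directional factor: 1.0 + 0.5 sin^1.5(60°) = 1.403.
F_nw = 0.6 × 480 × 1.403 = 404.1 MPa.
φR_n = 0.75 × 404.1 × 813 × 10⁻³ = 246.4 kN.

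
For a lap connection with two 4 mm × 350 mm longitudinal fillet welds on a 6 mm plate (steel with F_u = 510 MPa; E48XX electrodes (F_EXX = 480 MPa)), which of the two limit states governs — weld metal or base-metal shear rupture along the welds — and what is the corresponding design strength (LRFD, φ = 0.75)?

φR_n ≈ 428 kN (weld metal governs)

t_e = 0.707 × 4 = 2.828 mm; L = 700 mm.
Weld metal: φR_n = 0.75 × 0.6 × 480 × 2.828 × 700 × 10⁻³ = 427.6 kN.
Base metal (shear rupture): φR_n = 0.75 × 0.6 × 510 × 6 × 700 × 10⁻³ = 963.9 kN.
Governing: weld metal.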